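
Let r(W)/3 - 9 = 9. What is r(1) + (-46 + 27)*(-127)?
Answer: 2467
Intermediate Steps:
r(W) = 54 (r(W) = 27 + 3*9 = 27 + 27 = 54)
r(1) + (-46 + 27)*(-127) = 54 + (-46 + 27)*(-127) = 54 - 19*(-127) = 54 + 2413 = 2467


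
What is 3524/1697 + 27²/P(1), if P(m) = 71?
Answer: 1487317/120487 ≈ 12.344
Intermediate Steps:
3524/1697 + 27²/P(1) = 3524/1697 + 27²/71 = 3524*(1/1697) + 729*(1/71) = 3524/1697 + 729/71 = 1487317/120487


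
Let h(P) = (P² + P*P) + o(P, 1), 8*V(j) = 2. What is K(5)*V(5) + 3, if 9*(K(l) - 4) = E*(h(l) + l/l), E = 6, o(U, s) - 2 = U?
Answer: 41/3 ≈ 13.667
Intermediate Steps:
o(U, s) = 2 + U
V(j) = ¼ (V(j) = (⅛)*2 = ¼)
h(P) = 2 + P + 2*P² (h(P) = (P² + P*P) + (2 + P) = (P² + P²) + (2 + P) = 2*P² + (2 + P) = 2 + P + 2*P²)
K(l) = 6 + 2*l/3 + 4*l²/3 (K(l) = 4 + (6*((2 + l + 2*l²) + l/l))/9 = 4 + (6*((2 + l + 2*l²) + 1))/9 = 4 + (6*(3 + l + 2*l²))/9 = 4 + (18 + 6*l + 12*l²)/9 = 4 + (2 + 2*l/3 + 4*l²/3) = 6 + 2*l/3 + 4*l²/3)
K(5)*V(5) + 3 = (6 + (⅔)*5 + (4/3)*5²)*(¼) + 3 = (6 + 10/3 + (4/3)*25)*(¼) + 3 = (6 + 10/3 + 100/3)*(¼) + 3 = (128/3)*(¼) + 3 = 32/3 + 3 = 41/3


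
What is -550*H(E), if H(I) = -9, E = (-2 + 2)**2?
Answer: 4950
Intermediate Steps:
E = 0 (E = 0**2 = 0)
-550*H(E) = -550*(-9) = 4950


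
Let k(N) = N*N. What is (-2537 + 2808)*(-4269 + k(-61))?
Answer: -148508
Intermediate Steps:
k(N) = N**2
(-2537 + 2808)*(-4269 + k(-61)) = (-2537 + 2808)*(-4269 + (-61)**2) = 271*(-4269 + 3721) = 271*(-548) = -148508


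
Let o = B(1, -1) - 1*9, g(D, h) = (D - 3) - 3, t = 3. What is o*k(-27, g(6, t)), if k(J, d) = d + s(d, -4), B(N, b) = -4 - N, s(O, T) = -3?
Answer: 42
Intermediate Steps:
g(D, h) = -6 + D (g(D, h) = (-3 + D) - 3 = -6 + D)
k(J, d) = -3 + d (k(J, d) = d - 3 = -3 + d)
o = -14 (o = (-4 - 1*1) - 1*9 = (-4 - 1) - 9 = -5 - 9 = -14)
o*k(-27, g(6, t)) = -14*(-3 + (-6 + 6)) = -14*(-3 + 0) = -14*(-3) = 42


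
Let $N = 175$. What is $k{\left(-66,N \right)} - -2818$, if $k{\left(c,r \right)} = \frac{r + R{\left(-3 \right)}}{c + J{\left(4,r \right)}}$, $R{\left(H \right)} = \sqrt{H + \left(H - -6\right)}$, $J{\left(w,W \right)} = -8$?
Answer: $\frac{208357}{74} \approx 2815.6$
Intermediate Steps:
$R{\left(H \right)} = \sqrt{6 + 2 H}$ ($R{\left(H \right)} = \sqrt{H + \left(H + 6\right)} = \sqrt{H + \left(6 + H\right)} = \sqrt{6 + 2 H}$)
$k{\left(c,r \right)} = \frac{r}{-8 + c}$ ($k{\left(c,r \right)} = \frac{r + \sqrt{6 + 2 \left(-3\right)}}{c - 8} = \frac{r + \sqrt{6 - 6}}{-8 + c} = \frac{r + \sqrt{0}}{-8 + c} = \frac{r + 0}{-8 + c} = \frac{r}{-8 + c}$)
$k{\left(-66,N \right)} - -2818 = \frac{175}{-8 - 66} - -2818 = \frac{175}{-74} + 2818 = 175 \left(- \frac{1}{74}\right) + 2818 = - \frac{175}{74} + 2818 = \frac{208357}{74}$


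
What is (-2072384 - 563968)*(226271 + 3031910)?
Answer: -8589711995712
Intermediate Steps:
(-2072384 - 563968)*(226271 + 3031910) = -2636352*3258181 = -8589711995712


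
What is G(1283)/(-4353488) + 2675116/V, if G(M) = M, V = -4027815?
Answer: -113118962051/170243148240 ≈ -0.66446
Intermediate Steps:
G(1283)/(-4353488) + 2675116/V = 1283/(-4353488) + 2675116/(-4027815) = 1283*(-1/4353488) + 2675116*(-1/4027815) = -1283/4353488 - 25972/39105 = -113118962051/170243148240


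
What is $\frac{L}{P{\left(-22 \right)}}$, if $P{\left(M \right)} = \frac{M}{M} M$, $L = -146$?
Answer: $\frac{73}{11} \approx 6.6364$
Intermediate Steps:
$P{\left(M \right)} = M$ ($P{\left(M \right)} = 1 M = M$)
$\frac{L}{P{\left(-22 \right)}} = - \frac{146}{-22} = \left(-146\right) \left(- \frac{1}{22}\right) = \frac{73}{11}$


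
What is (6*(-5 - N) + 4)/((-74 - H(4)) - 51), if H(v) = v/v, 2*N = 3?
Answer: 5/18 ≈ 0.27778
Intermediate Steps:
N = 3/2 (N = (½)*3 = 3/2 ≈ 1.5000)
H(v) = 1
(6*(-5 - N) + 4)/((-74 - H(4)) - 51) = (6*(-5 - 1*3/2) + 4)/((-74 - 1*1) - 51) = (6*(-5 - 3/2) + 4)/((-74 - 1) - 51) = (6*(-13/2) + 4)/(-75 - 51) = (-39 + 4)/(-126) = -35*(-1/126) = 5/18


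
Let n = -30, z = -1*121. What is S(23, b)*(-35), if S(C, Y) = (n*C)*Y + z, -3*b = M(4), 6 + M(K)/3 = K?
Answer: 52535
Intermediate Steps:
M(K) = -18 + 3*K
z = -121
b = 2 (b = -(-18 + 3*4)/3 = -(-18 + 12)/3 = -⅓*(-6) = 2)
S(C, Y) = -121 - 30*C*Y (S(C, Y) = (-30*C)*Y - 121 = -30*C*Y - 121 = -121 - 30*C*Y)
S(23, b)*(-35) = (-121 - 30*23*2)*(-35) = (-121 - 1380)*(-35) = -1501*(-35) = 52535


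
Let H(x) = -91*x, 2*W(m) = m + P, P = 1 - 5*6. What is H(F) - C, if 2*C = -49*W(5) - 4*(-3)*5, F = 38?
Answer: -3782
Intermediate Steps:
P = -29 (P = 1 - 30 = -29)
W(m) = -29/2 + m/2 (W(m) = (m - 29)/2 = (-29 + m)/2 = -29/2 + m/2)
C = 324 (C = (-49*(-29/2 + (½)*5) - 4*(-3)*5)/2 = (-49*(-29/2 + 5/2) + 12*5)/2 = (-49*(-12) + 60)/2 = (588 + 60)/2 = (½)*648 = 324)
H(F) - C = -91*38 - 1*324 = -3458 - 324 = -3782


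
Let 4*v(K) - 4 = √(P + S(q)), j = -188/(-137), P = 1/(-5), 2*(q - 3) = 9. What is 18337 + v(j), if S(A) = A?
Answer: 18338 + √730/40 ≈ 18339.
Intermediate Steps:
q = 15/2 (q = 3 + (½)*9 = 3 + 9/2 = 15/2 ≈ 7.5000)
P = -⅕ ≈ -0.20000
j = 188/137 (j = -188*(-1/137) = 188/137 ≈ 1.3723)
v(K) = 1 + √730/40 (v(K) = 1 + √(-⅕ + 15/2)/4 = 1 + √(73/10)/4 = 1 + (√730/10)/4 = 1 + √730/40)
18337 + v(j) = 18337 + (1 + √730/40) = 18338 + √730/40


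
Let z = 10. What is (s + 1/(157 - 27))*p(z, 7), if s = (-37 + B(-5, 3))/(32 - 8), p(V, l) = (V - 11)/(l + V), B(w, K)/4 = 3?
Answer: 1613/26520 ≈ 0.060822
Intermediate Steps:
B(w, K) = 12 (B(w, K) = 4*3 = 12)
p(V, l) = (-11 + V)/(V + l)
s = -25/24 (s = (-37 + 12)/(32 - 8) = -25/24 ≈ -1.0417)
(s + 1/(157 - 27))*p(z, 7) = (-25/24 + 1/(157 - 27))*((-11 + 10)/(10 + 7)) = (-25/24 + 1/130)*(-1/17) = (-25/24 + 1/130)*((1/17)*(-1)) = -1613/1560*(-1/17) = 1613/26520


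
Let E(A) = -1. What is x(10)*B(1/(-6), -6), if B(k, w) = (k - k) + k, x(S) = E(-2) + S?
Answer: -3/2 ≈ -1.5000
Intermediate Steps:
x(S) = -1 + S
B(k, w) = k (B(k, w) = 0 + k = k)
x(10)*B(1/(-6), -6) = (-1 + 10)/(-6) = 9*(-⅙) = -3/2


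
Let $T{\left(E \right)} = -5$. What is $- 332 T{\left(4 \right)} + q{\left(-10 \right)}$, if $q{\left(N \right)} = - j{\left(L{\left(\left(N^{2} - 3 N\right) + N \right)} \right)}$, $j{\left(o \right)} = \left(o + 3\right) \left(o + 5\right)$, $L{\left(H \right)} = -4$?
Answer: $1661$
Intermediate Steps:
$j{\left(o \right)} = \left(3 + o\right) \left(5 + o\right)$
$q{\left(N \right)} = 1$ ($q{\left(N \right)} = - (15 + \left(-4\right)^{2} + 8 \left(-4\right)) = - (15 + 16 - 32) = \left(-1\right) \left(-1\right) = 1$)
$- 332 T{\left(4 \right)} + q{\left(-10 \right)} = \left(-332\right) \left(-5\right) + 1 = 1660 + 1 = 1661$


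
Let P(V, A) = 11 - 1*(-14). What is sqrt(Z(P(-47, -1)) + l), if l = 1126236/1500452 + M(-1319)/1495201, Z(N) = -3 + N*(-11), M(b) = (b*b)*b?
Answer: I*sqrt(570005489183246286619261486)/560869332713 ≈ 42.567*I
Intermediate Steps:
P(V, A) = 25 (P(V, A) = 11 + 14 = 25)
M(b) = b**3 (M(b) = b**2*b = b**3)
Z(N) = -3 - 11*N
l = -860367603484408/560869332713 (l = 1126236/1500452 + (-1319)**3/1495201 = 1126236*(1/1500452) - 2294744759*1/1495201 = 281559/375113 - 2294744759/1495201 = -860367603484408/560869332713 ≈ -1534.0)
sqrt(Z(P(-47, -1)) + l) = sqrt((-3 - 11*25) - 860367603484408/560869332713) = sqrt((-3 - 275) - 860367603484408/560869332713) = sqrt(-278 - 860367603484408/560869332713) = sqrt(-1016289277978622/560869332713) = I*sqrt(570005489183246286619261486)/560869332713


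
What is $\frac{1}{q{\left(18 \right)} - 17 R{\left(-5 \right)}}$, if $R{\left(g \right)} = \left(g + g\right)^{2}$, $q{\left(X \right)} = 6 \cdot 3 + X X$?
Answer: $- \frac{1}{1358} \approx -0.00073638$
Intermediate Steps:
$q{\left(X \right)} = 18 + X^{2}$
$R{\left(g \right)} = 4 g^{2}$ ($R{\left(g \right)} = \left(2 g\right)^{2} = 4 g^{2}$)
$\frac{1}{q{\left(18 \right)} - 17 R{\left(-5 \right)}} = \frac{1}{\left(18 + 18^{2}\right) - 17 \cdot 4 \left(-5\right)^{2}} = \frac{1}{\left(18 + 324\right) - 17 \cdot 4 \cdot 25} = \frac{1}{342 - 1700} = \frac{1}{-1358} = - \frac{1}{1358}$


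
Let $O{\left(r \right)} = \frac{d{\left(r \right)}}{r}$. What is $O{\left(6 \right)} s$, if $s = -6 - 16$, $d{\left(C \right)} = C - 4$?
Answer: $- \frac{22}{3} \approx -7.3333$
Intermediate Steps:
$d{\left(C \right)} = -4 + C$ ($d{\left(C \right)} = C - 4 = -4 + C$)
$s = -22$
$O{\left(r \right)} = \frac{-4 + r}{r}$
$O{\left(6 \right)} s = \frac{-4 + 6}{6} \left(-22\right) = \frac{1}{6} \cdot 2 \left(-22\right) = \frac{1}{3} \left(-22\right) = - \frac{22}{3}$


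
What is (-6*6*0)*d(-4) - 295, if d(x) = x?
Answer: -295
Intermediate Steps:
(-6*6*0)*d(-4) - 295 = (-6*6*0)*(-4) - 295 = -36*0*(-4) - 295 = 0*(-4) - 295 = 0 - 295 = -295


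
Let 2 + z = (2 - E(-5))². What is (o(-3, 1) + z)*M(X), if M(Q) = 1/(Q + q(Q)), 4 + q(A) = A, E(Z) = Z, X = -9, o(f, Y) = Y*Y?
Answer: -24/11 ≈ -2.1818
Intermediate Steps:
o(f, Y) = Y²
q(A) = -4 + A
M(Q) = 1/(-4 + 2*Q) (M(Q) = 1/(Q + (-4 + Q)) = 1/(-4 + 2*Q))
z = 47 (z = -2 + (2 - 1*(-5))² = -2 + (2 + 5)² = -2 + 7² = -2 + 49 = 47)
(o(-3, 1) + z)*M(X) = (1² + 47)*(1/(2*(-2 - 9))) = (1 + 47)*((½)/(-11)) = 48*((½)*(-1/11)) = 48*(-1/22) = -24/11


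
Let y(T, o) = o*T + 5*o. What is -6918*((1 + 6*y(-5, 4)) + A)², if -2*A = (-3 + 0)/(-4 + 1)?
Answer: -3459/2 ≈ -1729.5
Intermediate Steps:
y(T, o) = 5*o + T*o (y(T, o) = T*o + 5*o = 5*o + T*o)
A = -½ (A = -(-3 + 0)/(2*(-4 + 1)) = -(-3)/(2*(-3)) = -(-3)*(-1)/(2*3) = -½*1 = -½ ≈ -0.50000)
-6918*((1 + 6*y(-5, 4)) + A)² = -6918*((1 + 6*(4*(5 - 5))) - ½)² = -6918*((1 + 6*(4*0)) - ½)² = -6918*((1 + 6*0) - ½)² = -6918*((1 + 0) - ½)² = -6918*(1 - ½)² = -6918*(½)² = -6918*¼ = -3459/2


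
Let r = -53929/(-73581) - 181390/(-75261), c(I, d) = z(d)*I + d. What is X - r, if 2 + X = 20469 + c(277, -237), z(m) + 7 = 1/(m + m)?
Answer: 5333599974537019/291656394426 ≈ 18287.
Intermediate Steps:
z(m) = -7 + 1/(2*m) (z(m) = -7 + 1/(m + m) = -7 + 1/(2*m))
c(I, d) = d + I*(-7 + 1/(2*d)) (c(I, d) = (-7 + 1/(2*d))*I + d = I*(-7 + 1/(2*d)) + d = d + I*(-7 + 1/(2*d)))
X = 8669657/474 (X = -2 + (20469 + (-237 - 7*277 + (1/2)*277/(-237))) = -2 + (20469 + (-237 - 1939 + (1/2)*277*(-1/237))) = -2 + (20469 + (-237 - 1939 - 277/474)) = -2 + (20469 - 1031701/474) = -2 + 8670605/474 = 8669657/474 ≈ 18290.)
r = 1933956451/615308849 (r = -53929*(-1/73581) - 181390*(-1/75261) = 53929/73581 + 181390/75261 = 1933956451/615308849 ≈ 3.1431)
X - r = 8669657/474 - 1*1933956451/615308849 = 8669657/474 - 1933956451/615308849 = 5333599974537019/291656394426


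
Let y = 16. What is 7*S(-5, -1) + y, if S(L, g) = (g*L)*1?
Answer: 51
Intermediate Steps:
S(L, g) = L*g (S(L, g) = (L*g)*1 = L*g)
7*S(-5, -1) + y = 7*(-5*(-1)) + 16 = 7*5 + 16 = 35 + 16 = 51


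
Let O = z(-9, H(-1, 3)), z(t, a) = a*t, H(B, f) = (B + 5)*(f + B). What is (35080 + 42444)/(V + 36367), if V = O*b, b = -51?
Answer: 77524/40039 ≈ 1.9362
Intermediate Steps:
H(B, f) = (5 + B)*(B + f)
O = -72 (O = ((-1)² + 5*(-1) + 5*3 - 1*3)*(-9) = (1 - 5 + 15 - 3)*(-9) = 8*(-9) = -72)
V = 3672 (V = -72*(-51) = 3672)
(35080 + 42444)/(V + 36367) = (35080 + 42444)/(3672 + 36367) = 77524/40039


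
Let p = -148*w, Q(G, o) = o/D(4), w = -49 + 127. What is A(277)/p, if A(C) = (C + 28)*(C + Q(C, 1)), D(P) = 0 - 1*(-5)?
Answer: -14091/1924 ≈ -7.3238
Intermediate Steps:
D(P) = 5 (D(P) = 0 + 5 = 5)
w = 78
Q(G, o) = o/5
p = -11544 (p = -148*78 = -11544)
A(C) = (28 + C)*(⅕ + C) (A(C) = (C + 28)*(C + (⅕)*1) = (28 + C)*(C + ⅕) = (28 + C)*(⅕ + C))
A(277)/p = (28/5 + 277² + (141/5)*277)/(-11544) = (28/5 + 76729 + 39057/5)*(-1/11544) = 84546*(-1/11544) = -14091/1924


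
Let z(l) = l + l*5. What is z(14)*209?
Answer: 17556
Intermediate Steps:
z(l) = 6*l (z(l) = l + 5*l = 6*l)
z(14)*209 = (6*14)*209 = 84*209 = 17556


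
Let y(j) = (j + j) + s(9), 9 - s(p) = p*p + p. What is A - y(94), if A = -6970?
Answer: -7077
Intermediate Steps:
s(p) = 9 - p - p**2 (s(p) = 9 - (p*p + p) = 9 - (p**2 + p) = 9 - (p + p**2) = 9 + (-p - p**2) = 9 - p - p**2)
y(j) = -81 + 2*j (y(j) = (j + j) + (9 - 1*9 - 1*9**2) = 2*j + (9 - 9 - 1*81) = 2*j + (9 - 9 - 81) = 2*j - 81 = -81 + 2*j)
A - y(94) = -6970 - (-81 + 2*94) = -6970 - (-81 + 188) = -6970 - 1*107 = -6970 - 107 = -7077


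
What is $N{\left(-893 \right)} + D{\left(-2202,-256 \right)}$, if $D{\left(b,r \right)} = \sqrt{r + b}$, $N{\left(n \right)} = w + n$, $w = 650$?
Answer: $-243 + i \sqrt{2458} \approx -243.0 + 49.578 i$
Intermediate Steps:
$N{\left(n \right)} = 650 + n$
$D{\left(b,r \right)} = \sqrt{b + r}$
$N{\left(-893 \right)} + D{\left(-2202,-256 \right)} = \left(650 - 893\right) + \sqrt{-2202 - 256} = -243 + \sqrt{-2458} = -243 + i \sqrt{2458}$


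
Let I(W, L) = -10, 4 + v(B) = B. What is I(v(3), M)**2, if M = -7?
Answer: 100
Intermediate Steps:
v(B) = -4 + B
I(v(3), M)**2 = (-10)**2 = 100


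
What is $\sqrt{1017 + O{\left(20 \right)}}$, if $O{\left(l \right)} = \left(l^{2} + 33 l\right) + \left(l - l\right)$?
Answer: $\sqrt{2077} \approx 45.574$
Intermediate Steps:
$O{\left(l \right)} = l^{2} + 33 l$ ($O{\left(l \right)} = \left(l^{2} + 33 l\right) + 0 = l^{2} + 33 l$)
$\sqrt{1017 + O{\left(20 \right)}} = \sqrt{1017 + 20 \left(33 + 20\right)} = \sqrt{1017 + 20 \cdot 53} = \sqrt{1017 + 1060} = \sqrt{2077}$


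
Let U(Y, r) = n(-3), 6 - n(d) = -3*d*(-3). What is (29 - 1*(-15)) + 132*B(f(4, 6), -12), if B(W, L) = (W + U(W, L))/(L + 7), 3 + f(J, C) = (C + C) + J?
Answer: -5852/5 ≈ -1170.4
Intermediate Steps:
n(d) = 6 - 9*d (n(d) = 6 - (-3*d)*(-3) = 6 - 9*d)
f(J, C) = -3 + J + 2*C (f(J, C) = -3 + ((C + C) + J) = -3 + (2*C + J) = -3 + (J + 2*C) = -3 + J + 2*C)
U(Y, r) = 33 (U(Y, r) = 6 - 9*(-3) = 6 + 27 = 33)
B(W, L) = (33 + W)/(7 + L) (B(W, L) = (W + 33)/(L + 7) = (33 + W)/(7 + L))
(29 - 1*(-15)) + 132*B(f(4, 6), -12) = (29 - 1*(-15)) + 132*((33 + (-3 + 4 + 2*6))/(7 - 12)) = (29 + 15) + 132*((33 + (-3 + 4 + 12))/(-5)) = 44 + 132*(-(33 + 13)/5) = 44 + 132*(-⅕*46) = 44 + 132*(-46/5) = 44 - 6072/5 = -5852/5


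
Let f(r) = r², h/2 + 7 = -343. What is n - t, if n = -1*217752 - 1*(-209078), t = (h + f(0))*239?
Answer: 158626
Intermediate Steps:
h = -700 (h = -14 + 2*(-343) = -14 - 686 = -700)
t = -167300 (t = (-700 + 0²)*239 = (-700 + 0)*239 = -700*239 = -167300)
n = -8674 (n = -217752 + 209078 = -8674)
n - t = -8674 - 1*(-167300) = -8674 + 167300 = 158626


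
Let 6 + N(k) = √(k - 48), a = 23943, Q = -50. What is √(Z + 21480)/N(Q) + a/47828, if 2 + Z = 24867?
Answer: 23943/47828 - 3*√46345/67 - 7*I*√92690/134 ≈ -9.1387 - 15.904*I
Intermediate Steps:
Z = 24865 (Z = -2 + 24867 = 24865)
N(k) = -6 + √(-48 + k) (N(k) = -6 + √(k - 48) = -6 + √(-48 + k))
√(Z + 21480)/N(Q) + a/47828 = √(24865 + 21480)/(-6 + √(-48 - 50)) + 23943/47828 = √46345/(-6 + √(-98)) + 23943*(1/47828) = √46345/(-6 + 7*I*√2) + 23943/47828 = 23943/47828 + √46345/(-6 + 7*I*√2)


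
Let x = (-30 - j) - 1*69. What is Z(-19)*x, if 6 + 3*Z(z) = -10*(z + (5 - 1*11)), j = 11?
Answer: -26840/3 ≈ -8946.7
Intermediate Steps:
Z(z) = 18 - 10*z/3 (Z(z) = -2 + (-10*(z + (5 - 1*11)))/3 = -2 + (-10*(z + (5 - 11)))/3 = -2 + (-10*(z - 6))/3 = -2 + (-10*(-6 + z))/3 = -2 + (60 - 10*z)/3 = -2 + (20 - 10*z/3) = 18 - 10*z/3)
x = -110 (x = (-30 - 1*11) - 1*69 = (-30 - 11) - 69 = -41 - 69 = -110)
Z(-19)*x = (18 - 10/3*(-19))*(-110) = (18 + 190/3)*(-110) = (244/3)*(-110) = -26840/3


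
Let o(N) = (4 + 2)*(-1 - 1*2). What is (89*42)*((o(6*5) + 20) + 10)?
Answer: 44856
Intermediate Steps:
o(N) = -18 (o(N) = 6*(-1 - 2) = 6*(-3) = -18)
(89*42)*((o(6*5) + 20) + 10) = (89*42)*((-18 + 20) + 10) = 3738*(2 + 10) = 3738*12 = 44856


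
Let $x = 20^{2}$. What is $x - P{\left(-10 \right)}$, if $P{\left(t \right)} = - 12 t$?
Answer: $280$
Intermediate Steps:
$x = 400$
$x - P{\left(-10 \right)} = 400 - \left(-12\right) \left(-10\right) = 400 - 120 = 280$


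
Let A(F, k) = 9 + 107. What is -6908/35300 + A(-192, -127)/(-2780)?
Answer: -291238/1226675 ≈ -0.23742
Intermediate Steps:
A(F, k) = 116
-6908/35300 + A(-192, -127)/(-2780) = -6908/35300 + 116/(-2780) = -6908*1/35300 + 116*(-1/2780) = -1727/8825 - 29/695 = -291238/1226675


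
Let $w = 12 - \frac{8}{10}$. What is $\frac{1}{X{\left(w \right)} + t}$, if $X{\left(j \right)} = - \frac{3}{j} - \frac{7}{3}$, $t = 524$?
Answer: $\frac{168}{87595} \approx 0.0019179$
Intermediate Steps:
$w = \frac{56}{5}$ ($w = 12 - 8 \cdot \frac{1}{10} = 12 - \frac{4}{5} = \frac{56}{5} \approx 11.2$)
$X{\left(j \right)} = - \frac{7}{3} - \frac{3}{j}$ ($X{\left(j \right)} = - \frac{3}{j} - \frac{7}{3} = - \frac{7}{3} - \frac{3}{j}$)
$\frac{1}{X{\left(w \right)} + t} = \frac{1}{\left(- \frac{7}{3} - \frac{3}{\frac{56}{5}}\right) + 524} = \frac{1}{\left(- \frac{7}{3} - \frac{15}{56}\right) + 524} = \frac{1}{- \frac{437}{168} + 524} = \frac{1}{\frac{87595}{168}} = \frac{168}{87595}$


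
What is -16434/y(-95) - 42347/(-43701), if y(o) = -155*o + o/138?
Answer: -13061949907/88798465455 ≈ -0.14710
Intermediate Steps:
y(o) = -21389*o/138 (y(o) = -155*o + o*(1/138) = -155*o + o/138 = -21389*o/138)
-16434/y(-95) - 42347/(-43701) = -16434/((-21389/138*(-95))) - 42347/(-43701) = -16434/2031955/138 - 42347*(-1/43701) = -16434*138/2031955 + 42347/43701 = -2267892/2031955 + 42347/43701 = -13061949907/88798465455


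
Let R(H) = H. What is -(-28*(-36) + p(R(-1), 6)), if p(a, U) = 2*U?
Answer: -1020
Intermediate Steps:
-(-28*(-36) + p(R(-1), 6)) = -(-28*(-36) + 2*6) = -(1008 + 12) = -1*1020 = -1020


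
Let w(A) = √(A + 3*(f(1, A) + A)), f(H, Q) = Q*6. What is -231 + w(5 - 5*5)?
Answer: -231 + 2*I*√110 ≈ -231.0 + 20.976*I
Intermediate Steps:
f(H, Q) = 6*Q
w(A) = √22*√A (w(A) = √(A + 3*(6*A + A)) = √(A + 3*(7*A)) = √(A + 21*A) = √(22*A) = √22*√A)
-231 + w(5 - 5*5) = -231 + √22*√(5 - 5*5) = -231 + √22*√(5 - 25) = -231 + √22*√(-20) = -231 + √22*(2*I*√5) = -231 + 2*I*√110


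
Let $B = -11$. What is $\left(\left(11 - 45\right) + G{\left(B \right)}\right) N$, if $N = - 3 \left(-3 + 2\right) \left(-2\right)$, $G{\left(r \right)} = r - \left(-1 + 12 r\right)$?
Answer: $-528$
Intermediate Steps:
$G{\left(r \right)} = 1 - 11 r$ ($G{\left(r \right)} = r - \left(-1 + 12 r\right) = 1 - 11 r$)
$N = -6$ ($N = \left(-3\right) \left(-1\right) \left(-2\right) = 3 \left(-2\right) = -6$)
$\left(\left(11 - 45\right) + G{\left(B \right)}\right) N = \left(\left(11 - 45\right) + \left(1 - -121\right)\right) \left(-6\right) = \left(-34 + \left(1 + 121\right)\right) \left(-6\right) = \left(-34 + 122\right) \left(-6\right) = 88 \left(-6\right) = -528$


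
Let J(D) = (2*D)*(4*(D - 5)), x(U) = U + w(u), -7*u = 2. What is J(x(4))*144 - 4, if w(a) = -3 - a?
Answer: -269764/49 ≈ -5505.4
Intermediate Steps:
u = -2/7 (u = -1/7*2 = -2/7 ≈ -0.28571)
x(U) = -19/7 + U (x(U) = U + (-3 - 1*(-2/7)) = U + (-3 + 2/7) = U - 19/7 = -19/7 + U)
J(D) = 2*D*(-20 + 4*D) (J(D) = (2*D)*(4*(-5 + D)) = (2*D)*(-20 + 4*D) = 2*D*(-20 + 4*D))
J(x(4))*144 - 4 = (8*(-19/7 + 4)*(-5 + (-19/7 + 4)))*144 - 4 = (8*(9/7)*(-5 + 9/7))*144 - 4 = (8*(9/7)*(-26/7))*144 - 4 = -1872/49*144 - 4 = -269568/49 - 4 = -269764/49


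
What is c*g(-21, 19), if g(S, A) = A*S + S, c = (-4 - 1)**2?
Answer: -10500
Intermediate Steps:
c = 25 (c = (-5)**2 = 25)
g(S, A) = S + A*S
c*g(-21, 19) = 25*(-21*(1 + 19)) = 25*(-21*20) = 25*(-420) = -10500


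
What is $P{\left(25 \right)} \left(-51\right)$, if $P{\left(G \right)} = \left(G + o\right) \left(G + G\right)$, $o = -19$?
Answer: $-15300$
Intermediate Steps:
$P{\left(G \right)} = 2 G \left(-19 + G\right)$ ($P{\left(G \right)} = \left(G - 19\right) \left(G + G\right) = \left(-19 + G\right) 2 G = 2 G \left(-19 + G\right)$)
$P{\left(25 \right)} \left(-51\right) = 2 \cdot 25 \left(-19 + 25\right) \left(-51\right) = 2 \cdot 25 \cdot 6 \left(-51\right) = 300 \left(-51\right) = -15300$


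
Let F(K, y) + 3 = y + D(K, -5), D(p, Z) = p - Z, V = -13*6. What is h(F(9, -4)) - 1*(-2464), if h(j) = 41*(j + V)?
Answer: -447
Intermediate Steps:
V = -78
F(K, y) = 2 + K + y (F(K, y) = -3 + (y + (K - 1*(-5))) = -3 + (y + (K + 5)) = -3 + (y + (5 + K)) = -3 + (5 + K + y) = 2 + K + y)
h(j) = -3198 + 41*j (h(j) = 41*(j - 78) = 41*(-78 + j) = -3198 + 41*j)
h(F(9, -4)) - 1*(-2464) = (-3198 + 41*(2 + 9 - 4)) - 1*(-2464) = (-3198 + 41*7) + 2464 = (-3198 + 287) + 2464 = -2911 + 2464 = -447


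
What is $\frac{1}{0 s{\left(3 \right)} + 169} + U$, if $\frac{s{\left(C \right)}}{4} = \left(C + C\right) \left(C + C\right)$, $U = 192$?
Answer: $\frac{32449}{169} \approx 192.01$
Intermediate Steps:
$s{\left(C \right)} = 16 C^{2}$ ($s{\left(C \right)} = 4 \left(C + C\right) \left(C + C\right) = 4 \cdot 2 C 2 C = 4 \cdot 4 C^{2} = 16 C^{2}$)
$\frac{1}{0 s{\left(3 \right)} + 169} + U = \frac{1}{0 \cdot 16 \cdot 3^{2} + 169} + 192 = \frac{1}{0 \cdot 16 \cdot 9 + 169} + 192 = \frac{1}{0 \cdot 144 + 169} + 192 = \frac{1}{0 + 169} + 192 = \frac{1}{169} + 192 = \frac{32449}{169}$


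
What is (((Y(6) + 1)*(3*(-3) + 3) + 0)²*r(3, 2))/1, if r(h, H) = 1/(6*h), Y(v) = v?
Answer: 98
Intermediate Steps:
r(h, H) = 1/(6*h)
(((Y(6) + 1)*(3*(-3) + 3) + 0)²*r(3, 2))/1 = (((6 + 1)*(3*(-3) + 3) + 0)²*((⅙)/3))/1 = ((7*(-9 + 3) + 0)²*((⅙)*(⅓)))*1 = ((7*(-6) + 0)²*(1/18))*1 = ((-42 + 0)²*(1/18))*1 = ((-42)²*(1/18))*1 = (1764*(1/18))*1 = 98*1 = 98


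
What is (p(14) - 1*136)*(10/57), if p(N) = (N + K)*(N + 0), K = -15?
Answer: -500/19 ≈ -26.316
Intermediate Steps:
p(N) = N*(-15 + N) (p(N) = (N - 15)*(N + 0) = (-15 + N)*N = N*(-15 + N))
(p(14) - 1*136)*(10/57) = (14*(-15 + 14) - 1*136)*(10/57) = (14*(-1) - 136)*(10*(1/57)) = (-14 - 136)*(10/57) = -150*10/57 = -500/19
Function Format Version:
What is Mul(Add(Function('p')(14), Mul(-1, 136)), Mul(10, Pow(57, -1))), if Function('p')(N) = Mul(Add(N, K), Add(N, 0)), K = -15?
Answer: Rational(-500, 19) ≈ -26.316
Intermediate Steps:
Function('p')(N) = Mul(N, Add(-15, N)) (Function('p')(N) = Mul(Add(N, -15), Add(N, 0)) = Mul(Add(-15, N), N) = Mul(N, Add(-15, N)))
Mul(Add(Function('p')(14), Mul(-1, 136)), Mul(10, Pow(57, -1))) = Mul(Add(Mul(14, Add(-15, 14)), Mul(-1, 136)), Mul(10, Pow(57, -1))) = Mul(Add(Mul(14, -1), -136), Mul(10, Rational(1, 57))) = Mul(Add(-14, -136), Rational(10, 57)) = Mul(-150, Rational(10, 57)) = Rational(-500, 19)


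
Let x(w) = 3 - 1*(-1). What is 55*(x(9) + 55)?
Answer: 3245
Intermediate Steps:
x(w) = 4 (x(w) = 3 + 1 = 4)
55*(x(9) + 55) = 55*(4 + 55) = 55*59 = 3245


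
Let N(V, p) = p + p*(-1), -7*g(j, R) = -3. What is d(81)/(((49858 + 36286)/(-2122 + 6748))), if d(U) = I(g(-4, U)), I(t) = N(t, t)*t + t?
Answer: 6939/301504 ≈ 0.023015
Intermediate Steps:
g(j, R) = 3/7 (g(j, R) = -⅐*(-3) = 3/7)
N(V, p) = 0 (N(V, p) = p - p = 0)
I(t) = t (I(t) = 0*t + t = 0 + t = t)
d(U) = 3/7
d(81)/(((49858 + 36286)/(-2122 + 6748))) = 3/(7*(((49858 + 36286)/(-2122 + 6748)))) = 3/(7*((86144/4626))) = 3/(7*((86144*(1/4626)))) = 3/(7*(43072/2313)) = (3/7)*(2313/43072) = 6939/301504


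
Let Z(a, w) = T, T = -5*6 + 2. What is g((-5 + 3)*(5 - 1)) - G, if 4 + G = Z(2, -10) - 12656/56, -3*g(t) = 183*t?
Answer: 746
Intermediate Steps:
T = -28 (T = -30 + 2 = -28)
g(t) = -61*t
Z(a, w) = -28
G = -258 (G = -4 + (-28 - 12656/56) = -4 + (-28 - 112*113/56) = -4 + (-28 - 226) = -4 - 254 = -258)
g((-5 + 3)*(5 - 1)) - G = -61*(-5 + 3)*(5 - 1) - 1*(-258) = -(-122)*4 + 258 = -61*(-8) + 258 = 488 + 258 = 746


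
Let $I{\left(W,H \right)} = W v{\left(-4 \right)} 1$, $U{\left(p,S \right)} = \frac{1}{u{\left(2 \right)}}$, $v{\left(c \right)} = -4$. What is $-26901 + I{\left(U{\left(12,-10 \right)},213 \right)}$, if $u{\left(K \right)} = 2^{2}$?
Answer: $-26902$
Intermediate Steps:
$u{\left(K \right)} = 4$
$U{\left(p,S \right)} = \frac{1}{4}$
$I{\left(W,H \right)} = - 4 W$ ($I{\left(W,H \right)} = W \left(-4\right) 1 = - 4 W 1 = - 4 W$)
$-26901 + I{\left(U{\left(12,-10 \right)},213 \right)} = -26901 - 1 = -26902$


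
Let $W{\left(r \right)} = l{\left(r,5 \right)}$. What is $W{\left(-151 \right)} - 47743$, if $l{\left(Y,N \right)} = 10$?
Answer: $-47733$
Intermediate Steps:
$W{\left(r \right)} = 10$
$W{\left(-151 \right)} - 47743 = 10 - 47743 = -47733$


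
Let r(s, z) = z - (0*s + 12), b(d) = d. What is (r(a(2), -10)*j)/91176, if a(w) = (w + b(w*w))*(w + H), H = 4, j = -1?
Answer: 11/45588 ≈ 0.00024129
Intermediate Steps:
a(w) = (4 + w)*(w + w**2) (a(w) = (w + w*w)*(w + 4) = (w + w**2)*(4 + w) = (4 + w)*(w + w**2))
r(s, z) = -12 + z (r(s, z) = z - (0 + 12) = z - 1*12 = z - 12 = -12 + z)
(r(a(2), -10)*j)/91176 = ((-12 - 10)*(-1))/91176 = -22*(-1)*(1/91176) = 22*(1/91176) = 11/45588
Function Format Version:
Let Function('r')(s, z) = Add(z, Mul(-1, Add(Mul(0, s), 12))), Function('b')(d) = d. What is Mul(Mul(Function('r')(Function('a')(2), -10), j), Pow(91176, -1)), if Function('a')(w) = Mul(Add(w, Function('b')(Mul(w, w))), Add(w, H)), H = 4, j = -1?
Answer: Rational(11, 45588) ≈ 0.00024129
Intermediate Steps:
Function('a')(w) = Mul(Add(4, w), Add(w, Pow(w, 2))) (Function('a')(w) = Mul(Add(w, Mul(w, w)), Add(w, 4)) = Mul(Add(w, Pow(w, 2)), Add(4, w)) = Mul(Add(4, w), Add(w, Pow(w, 2))))
Function('r')(s, z) = Add(-12, z) (Function('r')(s, z) = Add(z, Mul(-1, Add(0, 12))) = Add(z, Mul(-1, 12)) = Add(z, -12) = Add(-12, z))
Mul(Mul(Function('r')(Function('a')(2), -10), j), Pow(91176, -1)) = Mul(Mul(Add(-12, -10), -1), Pow(91176, -1)) = Mul(Mul(-22, -1), Rational(1, 91176)) = Mul(22, Rational(1, 91176)) = Rational(11, 45588)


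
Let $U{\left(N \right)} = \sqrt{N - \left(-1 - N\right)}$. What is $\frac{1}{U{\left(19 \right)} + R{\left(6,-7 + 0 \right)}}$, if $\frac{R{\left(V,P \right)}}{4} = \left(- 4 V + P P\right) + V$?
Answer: $\frac{124}{15337} - \frac{\sqrt{39}}{15337} \approx 0.0076778$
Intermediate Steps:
$R{\left(V,P \right)} = - 12 V + 4 P^{2}$ ($R{\left(V,P \right)} = 4 \left(\left(- 4 V + P P\right) + V\right) = 4 \left(\left(- 4 V + P^{2}\right) + V\right) = 4 \left(\left(P^{2} - 4 V\right) + V\right) = 4 \left(P^{2} - 3 V\right) = - 12 V + 4 P^{2}$)
$U{\left(N \right)} = \sqrt{1 + 2 N}$ ($U{\left(N \right)} = \sqrt{N + \left(1 + N\right)} = \sqrt{1 + 2 N}$)
$\frac{1}{U{\left(19 \right)} + R{\left(6,-7 + 0 \right)}} = \frac{1}{\sqrt{1 + 2 \cdot 19} + \left(\left(-12\right) 6 + 4 \left(-7 + 0\right)^{2}\right)} = \frac{1}{\sqrt{1 + 38} - \left(72 - 4 \left(-7\right)^{2}\right)} = \frac{1}{\sqrt{39} + \left(-72 + 4 \cdot 49\right)} = \frac{1}{\sqrt{39} + \left(-72 + 196\right)} = \frac{1}{\sqrt{39} + 124} = \frac{1}{124 + \sqrt{39}}$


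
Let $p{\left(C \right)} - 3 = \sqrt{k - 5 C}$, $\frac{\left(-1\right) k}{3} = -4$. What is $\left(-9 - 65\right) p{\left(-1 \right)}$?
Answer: $-222 - 74 \sqrt{17} \approx -527.11$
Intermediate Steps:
$k = 12$ ($k = \left(-3\right) \left(-4\right) = 12$)
$p{\left(C \right)} = 3 + \sqrt{12 - 5 C}$
$\left(-9 - 65\right) p{\left(-1 \right)} = \left(-9 - 65\right) \left(3 + \sqrt{12 - -5}\right) = - 74 \left(3 + \sqrt{12 + 5}\right) = - 74 \left(3 + \sqrt{17}\right) = -222 - 74 \sqrt{17}$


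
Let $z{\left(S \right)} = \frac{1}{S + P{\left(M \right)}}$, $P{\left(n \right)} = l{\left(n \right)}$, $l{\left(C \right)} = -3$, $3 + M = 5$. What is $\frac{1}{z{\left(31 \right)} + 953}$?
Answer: $\frac{28}{26685} \approx 0.0010493$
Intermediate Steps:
$M = 2$ ($M = -3 + 5 = 2$)
$P{\left(n \right)} = -3$
$z{\left(S \right)} = \frac{1}{-3 + S}$ ($z{\left(S \right)} = \frac{1}{S - 3} = \frac{1}{-3 + S}$)
$\frac{1}{z{\left(31 \right)} + 953} = \frac{1}{\frac{1}{-3 + 31} + 953} = \frac{1}{\frac{1}{28} + 953} = \frac{1}{\frac{26685}{28}} = \frac{28}{26685}$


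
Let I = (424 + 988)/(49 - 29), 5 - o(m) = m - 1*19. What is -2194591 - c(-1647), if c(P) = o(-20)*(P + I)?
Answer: -10626147/5 ≈ -2.1252e+6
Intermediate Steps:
o(m) = 24 - m (o(m) = 5 - (m - 1*19) = 5 - (m - 19) = 5 - (-19 + m) = 5 + (19 - m) = 24 - m)
I = 353/5 (I = 1412/20 = 1412*(1/20) = 353/5 ≈ 70.600)
c(P) = 15532/5 + 44*P (c(P) = (24 - 1*(-20))*(P + 353/5) = (24 + 20)*(353/5 + P) = 44*(353/5 + P) = 15532/5 + 44*P)
-2194591 - c(-1647) = -2194591 - (15532/5 + 44*(-1647)) = -2194591 - (15532/5 - 72468) = -2194591 - 1*(-346808/5) = -2194591 + 346808/5 = -10626147/5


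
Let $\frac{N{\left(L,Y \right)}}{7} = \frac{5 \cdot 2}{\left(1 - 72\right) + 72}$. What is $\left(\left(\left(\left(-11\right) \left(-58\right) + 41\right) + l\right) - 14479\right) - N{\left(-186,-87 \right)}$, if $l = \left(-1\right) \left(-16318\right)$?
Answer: $2448$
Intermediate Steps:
$l = 16318$
$N{\left(L,Y \right)} = 70$ ($N{\left(L,Y \right)} = 7 \frac{5 \cdot 2}{\left(1 - 72\right) + 72} = 7 \frac{10}{-71 + 72} = 7 \cdot \frac{10}{1} = 7 \cdot 10 \cdot 1 = 7 \cdot 10 = 70$)
$\left(\left(\left(\left(-11\right) \left(-58\right) + 41\right) + l\right) - 14479\right) - N{\left(-186,-87 \right)} = \left(\left(\left(\left(-11\right) \left(-58\right) + 41\right) + 16318\right) - 14479\right) - 70 = \left(\left(\left(638 + 41\right) + 16318\right) - 14479\right) - 70 = \left(\left(679 + 16318\right) - 14479\right) - 70 = \left(16997 - 14479\right) - 70 = 2518 - 70 = 2448$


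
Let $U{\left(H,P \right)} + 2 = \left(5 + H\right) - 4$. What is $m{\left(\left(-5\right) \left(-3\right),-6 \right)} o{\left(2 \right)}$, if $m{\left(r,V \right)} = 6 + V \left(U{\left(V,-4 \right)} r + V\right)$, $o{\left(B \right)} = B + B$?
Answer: $2688$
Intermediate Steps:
$o{\left(B \right)} = 2 B$
$U{\left(H,P \right)} = -1 + H$ ($U{\left(H,P \right)} = -2 + \left(\left(5 + H\right) - 4\right) = -2 + \left(1 + H\right) = -1 + H$)
$m{\left(r,V \right)} = 6 + V \left(V + r \left(-1 + V\right)\right)$ ($m{\left(r,V \right)} = 6 + V \left(\left(-1 + V\right) r + V\right) = 6 + V \left(r \left(-1 + V\right) + V\right) = 6 + V \left(V + r \left(-1 + V\right)\right)$)
$m{\left(\left(-5\right) \left(-3\right),-6 \right)} o{\left(2 \right)} = \left(6 + \left(-6\right)^{2} - 6 \left(\left(-5\right) \left(-3\right)\right) \left(-1 - 6\right)\right) 2 \cdot 2 = \left(6 + 36 - 90 \left(-7\right)\right) 4 = \left(6 + 36 + 630\right) 4 = 672 \cdot 4 = 2688$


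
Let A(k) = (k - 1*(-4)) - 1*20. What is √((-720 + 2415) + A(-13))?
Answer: 7*√34 ≈ 40.817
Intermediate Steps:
A(k) = -16 + k (A(k) = (k + 4) - 20 = (4 + k) - 20 = -16 + k)
√((-720 + 2415) + A(-13)) = √((-720 + 2415) + (-16 - 13)) = √(1695 - 29) = √1666 = 7*√34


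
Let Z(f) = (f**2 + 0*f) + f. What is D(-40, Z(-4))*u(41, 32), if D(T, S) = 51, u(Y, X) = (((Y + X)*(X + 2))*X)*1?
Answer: 4050624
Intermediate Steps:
Z(f) = f + f**2 (Z(f) = (f**2 + 0) + f = f**2 + f = f + f**2)
u(Y, X) = X*(2 + X)*(X + Y) (u(Y, X) = (((X + Y)*(2 + X))*X)*1 = (((2 + X)*(X + Y))*X)*1 = (X*(2 + X)*(X + Y))*1 = X*(2 + X)*(X + Y))
D(-40, Z(-4))*u(41, 32) = 51*(32*(32**2 + 2*32 + 2*41 + 32*41)) = 51*(32*(1024 + 64 + 82 + 1312)) = 51*(32*2482) = 51*79424 = 4050624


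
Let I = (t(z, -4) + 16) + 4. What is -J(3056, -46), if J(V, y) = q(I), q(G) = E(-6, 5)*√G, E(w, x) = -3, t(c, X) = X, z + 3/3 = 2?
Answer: 12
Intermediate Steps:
z = 1 (z = -1 + 2 = 1)
I = 16 (I = (-4 + 16) + 4 = 12 + 4 = 16)
q(G) = -3*√G
J(V, y) = -12 (J(V, y) = -3*√16 = -3*4 = -12)
-J(3056, -46) = -1*(-12) = 12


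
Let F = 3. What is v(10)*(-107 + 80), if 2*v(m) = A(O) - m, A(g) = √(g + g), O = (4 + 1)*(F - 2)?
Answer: 135 - 27*√10/2 ≈ 92.309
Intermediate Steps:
O = 5 (O = (4 + 1)*(3 - 2) = 5*1 = 5)
A(g) = √2*√g (A(g) = √(2*g) = √2*√g)
v(m) = √10/2 - m/2 (v(m) = (√2*√5 - m)/2 = (√10 - m)/2 = √10/2 - m/2)
v(10)*(-107 + 80) = (√10/2 - ½*10)*(-107 + 80) = (√10/2 - 5)*(-27) = (-5 + √10/2)*(-27) = 135 - 27*√10/2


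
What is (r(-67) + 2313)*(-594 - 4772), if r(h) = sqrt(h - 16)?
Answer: -12411558 - 5366*I*sqrt(83) ≈ -1.2412e+7 - 48887.0*I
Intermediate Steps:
r(h) = sqrt(-16 + h)
(r(-67) + 2313)*(-594 - 4772) = (sqrt(-16 - 67) + 2313)*(-594 - 4772) = (sqrt(-83) + 2313)*(-5366) = (I*sqrt(83) + 2313)*(-5366) = (2313 + I*sqrt(83))*(-5366) = -12411558 - 5366*I*sqrt(83)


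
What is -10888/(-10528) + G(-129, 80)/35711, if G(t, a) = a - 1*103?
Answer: 48572403/46995676 ≈ 1.0336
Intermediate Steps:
G(t, a) = -103 + a (G(t, a) = a - 103 = -103 + a)
-10888/(-10528) + G(-129, 80)/35711 = -10888/(-10528) + (-103 + 80)/35711 = -10888*(-1/10528) - 23*1/35711 = 1361/1316 - 23/35711 = 48572403/46995676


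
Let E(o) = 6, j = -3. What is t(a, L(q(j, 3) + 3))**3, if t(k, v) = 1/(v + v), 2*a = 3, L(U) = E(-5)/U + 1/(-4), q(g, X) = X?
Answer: 8/27 ≈ 0.29630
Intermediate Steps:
L(U) = -1/4 + 6/U (L(U) = 6/U + 1/(-4) = 6/U + 1*(-1/4) = 6/U - 1/4 = -1/4 + 6/U)
a = 3/2 (a = (1/2)*3 = 3/2 ≈ 1.5000)
t(k, v) = 1/(2*v)
t(a, L(q(j, 3) + 3))**3 = (1/(2*(((24 - (3 + 3))/(4*(3 + 3))))))**3 = (1/(2*(((1/4)*(24 - 1*6)/6))))**3 = (1/(2*(((1/4)*(1/6)*(24 - 6)))))**3 = (1/(2*(((1/4)*(1/6)*18))))**3 = (1/(2*(3/4)))**3 = ((1/2)*(4/3))**3 = (2/3)**3 = 8/27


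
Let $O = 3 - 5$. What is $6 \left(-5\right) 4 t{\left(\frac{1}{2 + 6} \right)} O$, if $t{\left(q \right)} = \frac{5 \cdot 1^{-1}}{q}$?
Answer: $9600$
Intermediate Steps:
$t{\left(q \right)} = \frac{5}{q}$ ($t{\left(q \right)} = \frac{5 \cdot 1}{q} = \frac{5}{q}$)
$O = -2$
$6 \left(-5\right) 4 t{\left(\frac{1}{2 + 6} \right)} O = 6 \left(-5\right) 4 \frac{5}{\frac{1}{2 + 6}} \left(-2\right) = - 30 \cdot 4 \frac{5}{\frac{1}{8}} \left(-2\right) = - 30 \cdot 4 \cdot 5 \frac{1}{\frac{1}{8}} \left(-2\right) = - 30 \cdot 4 \cdot 5 \cdot 8 \left(-2\right) = - 30 \cdot 4 \cdot 40 \left(-2\right) = - 30 \cdot 160 \left(-2\right) = \left(-30\right) \left(-320\right) = 9600$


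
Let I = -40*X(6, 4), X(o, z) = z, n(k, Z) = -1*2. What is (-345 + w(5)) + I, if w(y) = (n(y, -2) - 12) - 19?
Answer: -538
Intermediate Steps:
n(k, Z) = -2
w(y) = -33 (w(y) = (-2 - 12) - 19 = -14 - 19 = -33)
I = -160 (I = -40*4 = -160)
(-345 + w(5)) + I = (-345 - 33) - 160 = -378 - 160 = -538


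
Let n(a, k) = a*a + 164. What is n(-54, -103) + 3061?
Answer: 6141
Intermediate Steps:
n(a, k) = 164 + a² (n(a, k) = a² + 164 = 164 + a²)
n(-54, -103) + 3061 = (164 + (-54)²) + 3061 = (164 + 2916) + 3061 = 3080 + 3061 = 6141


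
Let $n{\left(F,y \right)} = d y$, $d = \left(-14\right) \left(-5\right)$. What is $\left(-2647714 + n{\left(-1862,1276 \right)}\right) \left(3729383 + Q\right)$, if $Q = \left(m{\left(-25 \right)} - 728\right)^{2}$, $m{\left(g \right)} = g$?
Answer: $-10991863514448$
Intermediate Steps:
$d = 70$
$Q = 567009$ ($Q = \left(-25 - 728\right)^{2} = \left(-753\right)^{2} = 567009$)
$n{\left(F,y \right)} = 70 y$
$\left(-2647714 + n{\left(-1862,1276 \right)}\right) \left(3729383 + Q\right) = \left(-2647714 + 70 \cdot 1276\right) \left(3729383 + 567009\right) = \left(-2647714 + 89320\right) 4296392 = \left(-2558394\right) 4296392 = -10991863514448$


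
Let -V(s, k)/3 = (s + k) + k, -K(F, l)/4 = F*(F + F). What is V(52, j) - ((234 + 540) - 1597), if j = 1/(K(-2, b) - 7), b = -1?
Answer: 8673/13 ≈ 667.15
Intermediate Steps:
K(F, l) = -8*F² (K(F, l) = -4*F*(F + F) = -4*F*2*F = -8*F²)
j = -1/39 (j = 1/(-8*(-2)² - 7) = 1/(-8*4 - 7) = 1/(-32 - 7) = 1/(-39) = -1/39 ≈ -0.025641)
V(s, k) = -6*k - 3*s (V(s, k) = -3*((s + k) + k) = -3*((k + s) + k) = -3*(s + 2*k) = -6*k - 3*s)
V(52, j) - ((234 + 540) - 1597) = (-6*(-1/39) - 3*52) - ((234 + 540) - 1597) = (2/13 - 156) - (774 - 1597) = -2026/13 - 1*(-823) = -2026/13 + 823 = 8673/13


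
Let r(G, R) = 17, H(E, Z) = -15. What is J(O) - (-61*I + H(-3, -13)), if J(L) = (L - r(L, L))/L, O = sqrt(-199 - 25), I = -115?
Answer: -6999 + 17*I*sqrt(14)/56 ≈ -6999.0 + 1.1359*I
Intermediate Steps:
O = 4*I*sqrt(14) (O = sqrt(-224) = 4*I*sqrt(14) ≈ 14.967*I)
J(L) = (-17 + L)/L (J(L) = (L - 1*17)/L = (L - 17)/L = (-17 + L)/L)
J(O) - (-61*I + H(-3, -13)) = (-17 + 4*I*sqrt(14))/((4*I*sqrt(14))) - (-61*(-115) - 15) = (-I*sqrt(14)/56)*(-17 + 4*I*sqrt(14)) - (7015 - 15) = -I*sqrt(14)*(-17 + 4*I*sqrt(14))/56 - 1*7000 = -I*sqrt(14)*(-17 + 4*I*sqrt(14))/56 - 7000 = -7000 - I*sqrt(14)*(-17 + 4*I*sqrt(14))/56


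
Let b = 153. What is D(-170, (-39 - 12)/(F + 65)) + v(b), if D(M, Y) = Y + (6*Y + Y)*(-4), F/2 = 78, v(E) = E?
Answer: 2070/13 ≈ 159.23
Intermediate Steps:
F = 156 (F = 2*78 = 156)
D(M, Y) = -27*Y (D(M, Y) = Y + (7*Y)*(-4) = Y - 28*Y = -27*Y)
D(-170, (-39 - 12)/(F + 65)) + v(b) = -27*(-39 - 12)/(156 + 65) + 153 = -(-1377)/221 + 153 = -27*(-3/13) + 153 = 81/13 + 153 = 2070/13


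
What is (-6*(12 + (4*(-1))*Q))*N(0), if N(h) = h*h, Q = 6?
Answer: 0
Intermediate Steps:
N(h) = h**2
(-6*(12 + (4*(-1))*Q))*N(0) = -6*(12 + (4*(-1))*6)*0**2 = -6*(12 - 4*6)*0 = -6*(12 - 24)*0 = -6*(-12)*0 = 72*0 = 0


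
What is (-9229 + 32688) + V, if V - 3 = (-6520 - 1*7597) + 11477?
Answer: 20822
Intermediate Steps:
V = -2637 (V = 3 + ((-6520 - 1*7597) + 11477) = 3 + ((-6520 - 7597) + 11477) = 3 + (-14117 + 11477) = 3 - 2640 = -2637)
(-9229 + 32688) + V = (-9229 + 32688) - 2637 = 23459 - 2637 = 20822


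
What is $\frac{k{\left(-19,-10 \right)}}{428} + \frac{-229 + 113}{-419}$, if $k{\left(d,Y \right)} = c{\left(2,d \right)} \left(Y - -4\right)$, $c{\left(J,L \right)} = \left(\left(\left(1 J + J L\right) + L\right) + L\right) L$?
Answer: $- \frac{871259}{44833} \approx -19.433$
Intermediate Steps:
$c{\left(J,L \right)} = L \left(J + 2 L + J L\right)$ ($c{\left(J,L \right)} = \left(\left(\left(J + J L\right) + L\right) + L\right) L = \left(\left(J + L + J L\right) + L\right) L = \left(J + 2 L + J L\right) L = L \left(J + 2 L + J L\right)$)
$k{\left(d,Y \right)} = d \left(2 + 4 d\right) \left(4 + Y\right)$ ($k{\left(d,Y \right)} = d \left(2 + 2 d + 2 d\right) \left(Y - -4\right) = d \left(2 + 4 d\right) \left(Y + 4\right) = d \left(2 + 4 d\right) \left(4 + Y\right)$)
$\frac{k{\left(-19,-10 \right)}}{428} + \frac{-229 + 113}{-419} = \frac{2 \left(-19\right) \left(1 + 2 \left(-19\right)\right) \left(4 - 10\right)}{428} + \frac{-229 + 113}{-419} = 2 \left(-19\right) \left(1 - 38\right) \left(-6\right) \frac{1}{428} - - \frac{116}{419} = 2 \left(-19\right) \left(-37\right) \left(-6\right) \frac{1}{428} + \frac{116}{419} = \left(-8436\right) \frac{1}{428} + \frac{116}{419} = - \frac{2109}{107} + \frac{116}{419} = - \frac{871259}{44833}$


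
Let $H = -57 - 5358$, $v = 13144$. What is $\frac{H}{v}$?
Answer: $- \frac{5415}{13144} \approx -0.41197$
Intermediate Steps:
$H = -5415$ ($H = -57 - 5358 = -5415$)
$\frac{H}{v} = - \frac{5415}{13144}$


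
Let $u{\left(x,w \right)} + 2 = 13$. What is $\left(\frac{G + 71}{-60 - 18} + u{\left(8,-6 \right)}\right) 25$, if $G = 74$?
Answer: $\frac{17825}{78} \approx 228.53$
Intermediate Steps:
$u{\left(x,w \right)} = 11$ ($u{\left(x,w \right)} = -2 + 13 = 11$)
$\left(\frac{G + 71}{-60 - 18} + u{\left(8,-6 \right)}\right) 25 = \left(\frac{74 + 71}{-60 - 18} + 11\right) 25 = \left(\frac{145}{-78} + 11\right) 25 = \left(145 \left(- \frac{1}{78}\right) + 11\right) 25 = \left(- \frac{145}{78} + 11\right) 25 = \frac{713}{78} \cdot 25 = \frac{17825}{78}$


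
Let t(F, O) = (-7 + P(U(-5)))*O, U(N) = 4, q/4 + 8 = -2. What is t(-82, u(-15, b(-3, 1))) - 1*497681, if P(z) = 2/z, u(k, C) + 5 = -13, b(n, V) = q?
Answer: -497564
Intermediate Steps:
q = -40 (q = -32 + 4*(-2) = -32 - 8 = -40)
b(n, V) = -40
u(k, C) = -18 (u(k, C) = -5 - 13 = -18)
t(F, O) = -13*O/2 (t(F, O) = (-7 + 2/4)*O = (-7 + 2*(¼))*O = (-7 + ½)*O = -13*O/2)
t(-82, u(-15, b(-3, 1))) - 1*497681 = -13/2*(-18) - 1*497681 = 117 - 497681 = -497564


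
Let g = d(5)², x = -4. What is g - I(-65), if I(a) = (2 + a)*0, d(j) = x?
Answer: 16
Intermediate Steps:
d(j) = -4
g = 16 (g = (-4)² = 16)
I(a) = 0
g - I(-65) = 16 - 1*0 = 16 + 0 = 16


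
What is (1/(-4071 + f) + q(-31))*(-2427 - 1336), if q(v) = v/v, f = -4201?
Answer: -31123773/8272 ≈ -3762.5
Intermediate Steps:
q(v) = 1
(1/(-4071 + f) + q(-31))*(-2427 - 1336) = (1/(-4071 - 4201) + 1)*(-2427 - 1336) = (1/(-8272) + 1)*(-3763) = (-1/8272 + 1)*(-3763) = (8271/8272)*(-3763) = -31123773/8272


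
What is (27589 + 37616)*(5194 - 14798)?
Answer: -626228820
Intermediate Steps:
(27589 + 37616)*(5194 - 14798) = 65205*(-9604) = -626228820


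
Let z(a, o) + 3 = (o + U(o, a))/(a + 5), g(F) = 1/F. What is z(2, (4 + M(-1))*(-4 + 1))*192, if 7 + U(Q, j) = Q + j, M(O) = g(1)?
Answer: -1536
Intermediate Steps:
M(O) = 1 (M(O) = 1/1 = 1)
U(Q, j) = -7 + Q + j (U(Q, j) = -7 + (Q + j) = -7 + Q + j)
z(a, o) = -3 + (-7 + a + 2*o)/(5 + a) (z(a, o) = -3 + (o + (-7 + o + a))/(a + 5) = -3 + (o + (-7 + a + o))/(5 + a) = -3 + (-7 + a + 2*o)/(5 + a))
z(2, (4 + M(-1))*(-4 + 1))*192 = (2*(-11 + (4 + 1)*(-4 + 1) - 1*2)/(5 + 2))*192 = (2*(-11 + 5*(-3) - 2)/7)*192 = (2*(1/7)*(-11 - 15 - 2))*192 = (2*(1/7)*(-28))*192 = -8*192 = -1536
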